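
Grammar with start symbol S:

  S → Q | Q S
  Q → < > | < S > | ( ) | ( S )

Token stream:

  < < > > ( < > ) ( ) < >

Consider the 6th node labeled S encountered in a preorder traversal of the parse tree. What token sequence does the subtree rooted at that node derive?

[S [Q < [S [Q < >]] >] [S [Q ( [S [Q < >]] )] [S [Q ( )] [S [Q < >]]]]]

< >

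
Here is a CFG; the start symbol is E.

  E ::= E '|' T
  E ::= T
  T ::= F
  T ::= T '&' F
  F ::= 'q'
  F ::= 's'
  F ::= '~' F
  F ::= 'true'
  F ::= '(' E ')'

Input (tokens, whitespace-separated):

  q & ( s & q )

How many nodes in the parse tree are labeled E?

2

[E [T [T [F q]] & [F ( [E [T [T [F s]] & [F q]]] )]]]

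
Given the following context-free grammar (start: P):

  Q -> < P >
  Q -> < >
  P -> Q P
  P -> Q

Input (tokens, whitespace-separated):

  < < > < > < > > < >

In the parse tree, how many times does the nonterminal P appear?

[P [Q < [P [Q < >] [P [Q < >] [P [Q < >]]]] >] [P [Q < >]]]

5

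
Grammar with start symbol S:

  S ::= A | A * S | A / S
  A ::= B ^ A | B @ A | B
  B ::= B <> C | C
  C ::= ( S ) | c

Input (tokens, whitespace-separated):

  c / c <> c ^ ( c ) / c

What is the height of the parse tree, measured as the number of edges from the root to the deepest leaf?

10

[S [A [B [C c]]] / [S [A [B [B [C c]] <> [C c]] ^ [A [B [C ( [S [A [B [C c]]]] )]]]] / [S [A [B [C c]]]]]]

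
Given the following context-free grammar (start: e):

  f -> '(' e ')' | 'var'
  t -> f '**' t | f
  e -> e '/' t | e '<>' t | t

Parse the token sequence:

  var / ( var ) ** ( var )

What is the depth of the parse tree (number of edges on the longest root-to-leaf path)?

[e [e [t [f var]]] / [t [f ( [e [t [f var]]] )] ** [t [f ( [e [t [f var]]] )]]]]

7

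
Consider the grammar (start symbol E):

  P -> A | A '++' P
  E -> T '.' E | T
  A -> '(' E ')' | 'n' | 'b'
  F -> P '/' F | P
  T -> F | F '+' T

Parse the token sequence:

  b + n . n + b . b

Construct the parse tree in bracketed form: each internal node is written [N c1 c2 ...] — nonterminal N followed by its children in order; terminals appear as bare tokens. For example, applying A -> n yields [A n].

[E [T [F [P [A b]]] + [T [F [P [A n]]]]] . [E [T [F [P [A n]]] + [T [F [P [A b]]]]] . [E [T [F [P [A b]]]]]]]

E
T . E
F + T . E
P + T . E
A + T . E
b + T . E
b + F . E
b + P . E
b + A . E
b + n . E
b + n . T . E
b + n . F + T . E
b + n . P + T . E
b + n . A + T . E
b + n . n + T . E
b + n . n + F . E
b + n . n + P . E
b + n . n + A . E
b + n . n + b . E
b + n . n + b . T
b + n . n + b . F
b + n . n + b . P
b + n . n + b . A
b + n . n + b . b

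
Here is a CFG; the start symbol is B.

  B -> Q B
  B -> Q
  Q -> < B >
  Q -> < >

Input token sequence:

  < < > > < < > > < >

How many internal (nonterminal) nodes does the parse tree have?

[B [Q < [B [Q < >]] >] [B [Q < [B [Q < >]] >] [B [Q < >]]]]

10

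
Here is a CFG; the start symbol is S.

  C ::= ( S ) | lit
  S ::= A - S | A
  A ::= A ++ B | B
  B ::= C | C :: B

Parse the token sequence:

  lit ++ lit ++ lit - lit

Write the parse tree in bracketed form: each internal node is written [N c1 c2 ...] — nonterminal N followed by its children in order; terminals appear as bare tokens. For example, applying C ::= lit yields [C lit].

S
A - S
A ++ B - S
A ++ B ++ B - S
B ++ B ++ B - S
C ++ B ++ B - S
lit ++ B ++ B - S
lit ++ C ++ B - S
lit ++ lit ++ B - S
lit ++ lit ++ C - S
lit ++ lit ++ lit - S
lit ++ lit ++ lit - A
lit ++ lit ++ lit - B
lit ++ lit ++ lit - C
lit ++ lit ++ lit - lit

[S [A [A [A [B [C lit]]] ++ [B [C lit]]] ++ [B [C lit]]] - [S [A [B [C lit]]]]]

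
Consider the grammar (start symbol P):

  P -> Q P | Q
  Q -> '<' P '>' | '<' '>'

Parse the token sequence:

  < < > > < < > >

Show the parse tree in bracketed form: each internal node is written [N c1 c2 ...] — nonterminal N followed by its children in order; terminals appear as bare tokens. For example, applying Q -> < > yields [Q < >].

P
Q P
< P > P
< Q > P
< < > > P
< < > > Q
< < > > < P >
< < > > < Q >
< < > > < < > >

[P [Q < [P [Q < >]] >] [P [Q < [P [Q < >]] >]]]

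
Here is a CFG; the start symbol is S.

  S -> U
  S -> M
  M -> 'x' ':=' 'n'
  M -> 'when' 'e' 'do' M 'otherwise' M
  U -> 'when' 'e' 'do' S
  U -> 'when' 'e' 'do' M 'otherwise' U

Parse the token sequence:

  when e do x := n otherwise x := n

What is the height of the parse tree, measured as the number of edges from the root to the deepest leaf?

3

[S [M when e do [M x := n] otherwise [M x := n]]]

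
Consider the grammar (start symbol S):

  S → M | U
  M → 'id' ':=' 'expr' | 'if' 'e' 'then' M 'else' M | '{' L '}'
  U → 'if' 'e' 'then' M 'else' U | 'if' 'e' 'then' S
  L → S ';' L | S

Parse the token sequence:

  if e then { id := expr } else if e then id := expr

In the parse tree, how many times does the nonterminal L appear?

[S [U if e then [M { [L [S [M id := expr]]] }] else [U if e then [S [M id := expr]]]]]

1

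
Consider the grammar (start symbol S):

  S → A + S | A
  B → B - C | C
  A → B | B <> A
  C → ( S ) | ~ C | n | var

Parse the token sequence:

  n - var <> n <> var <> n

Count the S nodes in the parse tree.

[S [A [B [B [C n]] - [C var]] <> [A [B [C n]] <> [A [B [C var]] <> [A [B [C n]]]]]]]

1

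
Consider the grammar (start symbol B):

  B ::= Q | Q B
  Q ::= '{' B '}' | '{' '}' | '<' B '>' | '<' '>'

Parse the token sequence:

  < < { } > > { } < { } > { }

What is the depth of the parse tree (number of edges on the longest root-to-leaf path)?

[B [Q < [B [Q < [B [Q { }]] >]] >] [B [Q { }] [B [Q < [B [Q { }]] >] [B [Q { }]]]]]

6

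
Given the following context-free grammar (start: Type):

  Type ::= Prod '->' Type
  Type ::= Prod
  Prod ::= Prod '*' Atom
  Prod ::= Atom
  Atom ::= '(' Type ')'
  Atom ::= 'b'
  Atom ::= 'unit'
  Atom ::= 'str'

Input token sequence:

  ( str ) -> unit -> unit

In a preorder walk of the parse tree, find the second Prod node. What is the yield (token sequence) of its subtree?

[Type [Prod [Atom ( [Type [Prod [Atom str]]] )]] -> [Type [Prod [Atom unit]] -> [Type [Prod [Atom unit]]]]]

str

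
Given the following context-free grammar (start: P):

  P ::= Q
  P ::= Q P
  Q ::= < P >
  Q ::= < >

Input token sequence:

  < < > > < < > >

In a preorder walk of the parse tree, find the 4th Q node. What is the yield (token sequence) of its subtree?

[P [Q < [P [Q < >]] >] [P [Q < [P [Q < >]] >]]]

< >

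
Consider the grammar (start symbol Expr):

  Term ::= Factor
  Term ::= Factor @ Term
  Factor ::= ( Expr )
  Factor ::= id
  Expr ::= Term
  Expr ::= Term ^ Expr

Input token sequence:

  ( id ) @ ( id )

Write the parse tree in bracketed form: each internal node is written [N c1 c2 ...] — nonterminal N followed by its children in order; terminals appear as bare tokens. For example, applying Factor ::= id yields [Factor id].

[Expr [Term [Factor ( [Expr [Term [Factor id]]] )] @ [Term [Factor ( [Expr [Term [Factor id]]] )]]]]

Expr
Term
Factor @ Term
( Expr ) @ Term
( Term ) @ Term
( Factor ) @ Term
( id ) @ Term
( id ) @ Factor
( id ) @ ( Expr )
( id ) @ ( Term )
( id ) @ ( Factor )
( id ) @ ( id )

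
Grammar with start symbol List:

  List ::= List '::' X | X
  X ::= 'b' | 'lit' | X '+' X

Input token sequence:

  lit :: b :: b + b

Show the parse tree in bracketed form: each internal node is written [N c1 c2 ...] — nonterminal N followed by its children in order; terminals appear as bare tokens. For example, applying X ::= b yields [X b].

List
List :: X
List :: X :: X
X :: X :: X
lit :: X :: X
lit :: b :: X
lit :: b :: X + X
lit :: b :: b + X
lit :: b :: b + b

[List [List [List [X lit]] :: [X b]] :: [X [X b] + [X b]]]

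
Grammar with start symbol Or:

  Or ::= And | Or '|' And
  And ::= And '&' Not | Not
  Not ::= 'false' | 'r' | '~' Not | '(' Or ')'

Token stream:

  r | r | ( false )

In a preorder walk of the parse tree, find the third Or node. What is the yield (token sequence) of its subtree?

[Or [Or [Or [And [Not r]]] | [And [Not r]]] | [And [Not ( [Or [And [Not false]]] )]]]

r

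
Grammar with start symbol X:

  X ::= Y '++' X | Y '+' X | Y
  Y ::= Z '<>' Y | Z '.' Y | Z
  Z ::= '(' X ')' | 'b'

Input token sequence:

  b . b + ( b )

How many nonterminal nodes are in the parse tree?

11

[X [Y [Z b] . [Y [Z b]]] + [X [Y [Z ( [X [Y [Z b]]] )]]]]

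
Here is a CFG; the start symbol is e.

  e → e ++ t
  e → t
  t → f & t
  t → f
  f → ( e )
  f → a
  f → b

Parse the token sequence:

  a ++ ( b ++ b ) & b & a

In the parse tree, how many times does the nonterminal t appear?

6

[e [e [t [f a]]] ++ [t [f ( [e [e [t [f b]]] ++ [t [f b]]] )] & [t [f b] & [t [f a]]]]]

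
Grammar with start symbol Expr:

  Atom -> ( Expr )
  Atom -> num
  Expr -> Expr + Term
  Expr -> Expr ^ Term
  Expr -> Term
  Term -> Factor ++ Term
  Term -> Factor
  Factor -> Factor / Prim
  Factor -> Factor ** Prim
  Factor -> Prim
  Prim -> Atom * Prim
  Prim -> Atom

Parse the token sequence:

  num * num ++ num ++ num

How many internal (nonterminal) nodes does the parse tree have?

[Expr [Term [Factor [Prim [Atom num] * [Prim [Atom num]]]] ++ [Term [Factor [Prim [Atom num]]] ++ [Term [Factor [Prim [Atom num]]]]]]]

15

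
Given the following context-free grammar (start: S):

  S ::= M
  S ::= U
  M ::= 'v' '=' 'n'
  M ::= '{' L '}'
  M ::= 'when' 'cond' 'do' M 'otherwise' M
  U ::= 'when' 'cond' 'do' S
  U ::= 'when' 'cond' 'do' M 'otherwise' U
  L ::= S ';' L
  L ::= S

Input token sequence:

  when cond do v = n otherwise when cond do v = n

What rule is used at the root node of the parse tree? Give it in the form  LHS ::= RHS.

[S [U when cond do [M v = n] otherwise [U when cond do [S [M v = n]]]]]

S ::= U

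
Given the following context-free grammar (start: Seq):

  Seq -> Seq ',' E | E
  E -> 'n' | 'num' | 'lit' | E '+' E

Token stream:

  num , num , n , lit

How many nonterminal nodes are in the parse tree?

[Seq [Seq [Seq [Seq [E num]] , [E num]] , [E n]] , [E lit]]

8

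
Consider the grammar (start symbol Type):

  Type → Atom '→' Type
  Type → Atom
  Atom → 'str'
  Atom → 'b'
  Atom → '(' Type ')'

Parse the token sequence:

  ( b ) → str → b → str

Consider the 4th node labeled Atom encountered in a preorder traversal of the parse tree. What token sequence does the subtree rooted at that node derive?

b

[Type [Atom ( [Type [Atom b]] )] → [Type [Atom str] → [Type [Atom b] → [Type [Atom str]]]]]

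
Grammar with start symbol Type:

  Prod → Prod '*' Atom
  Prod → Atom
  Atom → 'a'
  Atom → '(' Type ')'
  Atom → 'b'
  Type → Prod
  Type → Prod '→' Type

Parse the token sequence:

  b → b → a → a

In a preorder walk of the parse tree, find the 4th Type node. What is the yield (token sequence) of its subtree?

a

[Type [Prod [Atom b]] → [Type [Prod [Atom b]] → [Type [Prod [Atom a]] → [Type [Prod [Atom a]]]]]]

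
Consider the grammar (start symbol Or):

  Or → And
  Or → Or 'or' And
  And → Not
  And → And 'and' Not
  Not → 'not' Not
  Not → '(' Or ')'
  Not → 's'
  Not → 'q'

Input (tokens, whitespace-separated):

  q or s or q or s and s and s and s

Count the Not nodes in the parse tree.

7

[Or [Or [Or [Or [And [Not q]]] or [And [Not s]]] or [And [Not q]]] or [And [And [And [And [Not s]] and [Not s]] and [Not s]] and [Not s]]]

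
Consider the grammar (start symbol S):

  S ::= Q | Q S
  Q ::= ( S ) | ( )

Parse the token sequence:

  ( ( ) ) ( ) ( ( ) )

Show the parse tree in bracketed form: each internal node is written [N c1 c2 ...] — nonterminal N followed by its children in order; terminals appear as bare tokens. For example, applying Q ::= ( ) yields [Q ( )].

[S [Q ( [S [Q ( )]] )] [S [Q ( )] [S [Q ( [S [Q ( )]] )]]]]

S
Q S
( S ) S
( Q ) S
( ( ) ) S
( ( ) ) Q S
( ( ) ) ( ) S
( ( ) ) ( ) Q
( ( ) ) ( ) ( S )
( ( ) ) ( ) ( Q )
( ( ) ) ( ) ( ( ) )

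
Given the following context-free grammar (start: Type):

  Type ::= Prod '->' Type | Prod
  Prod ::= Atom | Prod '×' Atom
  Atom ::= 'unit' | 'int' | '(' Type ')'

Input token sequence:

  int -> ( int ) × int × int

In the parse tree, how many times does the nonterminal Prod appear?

[Type [Prod [Atom int]] -> [Type [Prod [Prod [Prod [Atom ( [Type [Prod [Atom int]]] )]] × [Atom int]] × [Atom int]]]]

5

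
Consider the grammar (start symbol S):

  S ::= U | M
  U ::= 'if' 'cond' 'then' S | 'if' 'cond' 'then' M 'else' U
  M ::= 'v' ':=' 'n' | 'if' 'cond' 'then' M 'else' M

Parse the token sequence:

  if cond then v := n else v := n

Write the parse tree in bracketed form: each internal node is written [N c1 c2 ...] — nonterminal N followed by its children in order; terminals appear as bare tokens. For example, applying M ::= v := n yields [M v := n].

[S [M if cond then [M v := n] else [M v := n]]]

S
M
if cond then M else M
if cond then v := n else M
if cond then v := n else v := n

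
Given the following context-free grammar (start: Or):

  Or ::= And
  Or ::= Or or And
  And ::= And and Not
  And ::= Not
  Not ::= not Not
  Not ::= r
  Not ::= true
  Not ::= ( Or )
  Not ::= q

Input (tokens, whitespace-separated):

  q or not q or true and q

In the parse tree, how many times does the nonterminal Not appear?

5

[Or [Or [Or [And [Not q]]] or [And [Not not [Not q]]]] or [And [And [Not true]] and [Not q]]]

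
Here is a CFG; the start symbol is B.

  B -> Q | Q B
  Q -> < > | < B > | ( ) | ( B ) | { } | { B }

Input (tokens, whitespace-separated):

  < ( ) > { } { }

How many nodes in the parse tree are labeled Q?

[B [Q < [B [Q ( )]] >] [B [Q { }] [B [Q { }]]]]

4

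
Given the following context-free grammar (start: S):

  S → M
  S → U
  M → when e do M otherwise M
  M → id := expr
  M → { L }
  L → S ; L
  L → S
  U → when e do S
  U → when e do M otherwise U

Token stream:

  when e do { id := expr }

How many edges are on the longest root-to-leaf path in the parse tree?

[S [U when e do [S [M { [L [S [M id := expr]]] }]]]]

7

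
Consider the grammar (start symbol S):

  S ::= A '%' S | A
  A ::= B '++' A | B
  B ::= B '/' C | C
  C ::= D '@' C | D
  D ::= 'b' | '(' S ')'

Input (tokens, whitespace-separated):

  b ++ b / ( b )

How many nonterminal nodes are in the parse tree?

17

[S [A [B [C [D b]]] ++ [A [B [B [C [D b]]] / [C [D ( [S [A [B [C [D b]]]]] )]]]]]]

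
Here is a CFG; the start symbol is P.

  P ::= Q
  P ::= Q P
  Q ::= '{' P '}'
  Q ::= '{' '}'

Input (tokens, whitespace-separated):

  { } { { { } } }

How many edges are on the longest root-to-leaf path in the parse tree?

7

[P [Q { }] [P [Q { [P [Q { [P [Q { }]] }]] }]]]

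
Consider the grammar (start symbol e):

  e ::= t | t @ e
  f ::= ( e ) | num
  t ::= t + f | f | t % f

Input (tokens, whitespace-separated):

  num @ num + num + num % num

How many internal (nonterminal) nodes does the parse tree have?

12

[e [t [f num]] @ [e [t [t [t [t [f num]] + [f num]] + [f num]] % [f num]]]]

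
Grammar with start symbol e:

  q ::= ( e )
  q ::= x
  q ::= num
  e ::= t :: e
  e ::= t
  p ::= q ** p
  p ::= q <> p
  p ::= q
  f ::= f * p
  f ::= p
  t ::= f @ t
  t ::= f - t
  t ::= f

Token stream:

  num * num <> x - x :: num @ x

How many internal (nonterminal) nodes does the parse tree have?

23

[e [t [f [f [p [q num]]] * [p [q num] <> [p [q x]]]] - [t [f [p [q x]]]]] :: [e [t [f [p [q num]]] @ [t [f [p [q x]]]]]]]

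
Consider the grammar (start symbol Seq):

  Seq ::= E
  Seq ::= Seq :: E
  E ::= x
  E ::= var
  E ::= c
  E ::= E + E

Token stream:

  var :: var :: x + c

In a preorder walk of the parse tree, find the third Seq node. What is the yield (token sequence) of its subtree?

var

[Seq [Seq [Seq [E var]] :: [E var]] :: [E [E x] + [E c]]]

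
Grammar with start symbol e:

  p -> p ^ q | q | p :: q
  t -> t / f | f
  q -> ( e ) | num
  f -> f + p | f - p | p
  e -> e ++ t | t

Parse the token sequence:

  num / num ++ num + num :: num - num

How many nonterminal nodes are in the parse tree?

22

[e [e [t [t [f [p [q num]]]] / [f [p [q num]]]]] ++ [t [f [f [f [p [q num]]] + [p [p [q num]] :: [q num]]] - [p [q num]]]]]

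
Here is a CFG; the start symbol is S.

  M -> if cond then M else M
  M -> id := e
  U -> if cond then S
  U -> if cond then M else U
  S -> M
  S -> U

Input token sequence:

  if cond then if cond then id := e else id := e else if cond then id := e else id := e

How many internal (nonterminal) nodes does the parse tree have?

[S [M if cond then [M if cond then [M id := e] else [M id := e]] else [M if cond then [M id := e] else [M id := e]]]]

8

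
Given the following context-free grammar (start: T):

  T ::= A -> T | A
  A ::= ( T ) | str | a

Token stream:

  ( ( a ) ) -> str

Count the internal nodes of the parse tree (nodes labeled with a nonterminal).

8

[T [A ( [T [A ( [T [A a]] )]] )] -> [T [A str]]]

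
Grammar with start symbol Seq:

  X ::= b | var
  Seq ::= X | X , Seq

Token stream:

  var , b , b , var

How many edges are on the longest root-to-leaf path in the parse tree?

[Seq [X var] , [Seq [X b] , [Seq [X b] , [Seq [X var]]]]]

5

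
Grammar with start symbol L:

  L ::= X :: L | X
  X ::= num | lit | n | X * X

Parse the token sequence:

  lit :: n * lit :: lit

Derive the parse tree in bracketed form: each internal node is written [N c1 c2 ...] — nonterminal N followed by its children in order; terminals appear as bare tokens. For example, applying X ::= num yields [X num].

L
X :: L
lit :: L
lit :: X :: L
lit :: X * X :: L
lit :: n * X :: L
lit :: n * lit :: L
lit :: n * lit :: X
lit :: n * lit :: lit

[L [X lit] :: [L [X [X n] * [X lit]] :: [L [X lit]]]]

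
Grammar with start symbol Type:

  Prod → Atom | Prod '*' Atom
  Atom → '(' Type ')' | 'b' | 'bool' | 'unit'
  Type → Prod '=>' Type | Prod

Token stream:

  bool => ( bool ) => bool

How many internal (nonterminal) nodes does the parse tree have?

[Type [Prod [Atom bool]] => [Type [Prod [Atom ( [Type [Prod [Atom bool]]] )]] => [Type [Prod [Atom bool]]]]]

12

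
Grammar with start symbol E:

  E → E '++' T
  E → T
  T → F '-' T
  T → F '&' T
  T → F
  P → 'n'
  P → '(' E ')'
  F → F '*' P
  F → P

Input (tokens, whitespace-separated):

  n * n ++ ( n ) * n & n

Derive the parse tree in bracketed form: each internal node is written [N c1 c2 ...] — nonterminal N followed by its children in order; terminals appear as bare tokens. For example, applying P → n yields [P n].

E
E ++ T
T ++ T
F ++ T
F * P ++ T
P * P ++ T
n * P ++ T
n * n ++ T
n * n ++ F & T
n * n ++ F * P & T
n * n ++ P * P & T
n * n ++ ( E ) * P & T
n * n ++ ( T ) * P & T
n * n ++ ( F ) * P & T
n * n ++ ( P ) * P & T
n * n ++ ( n ) * P & T
n * n ++ ( n ) * n & T
n * n ++ ( n ) * n & F
n * n ++ ( n ) * n & P
n * n ++ ( n ) * n & n

[E [E [T [F [F [P n]] * [P n]]]] ++ [T [F [F [P ( [E [T [F [P n]]]] )]] * [P n]] & [T [F [P n]]]]]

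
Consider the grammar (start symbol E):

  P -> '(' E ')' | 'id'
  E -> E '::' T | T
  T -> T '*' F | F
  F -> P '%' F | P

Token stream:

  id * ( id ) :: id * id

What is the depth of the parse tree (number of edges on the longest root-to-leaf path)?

9

[E [E [T [T [F [P id]]] * [F [P ( [E [T [F [P id]]]] )]]]] :: [T [T [F [P id]]] * [F [P id]]]]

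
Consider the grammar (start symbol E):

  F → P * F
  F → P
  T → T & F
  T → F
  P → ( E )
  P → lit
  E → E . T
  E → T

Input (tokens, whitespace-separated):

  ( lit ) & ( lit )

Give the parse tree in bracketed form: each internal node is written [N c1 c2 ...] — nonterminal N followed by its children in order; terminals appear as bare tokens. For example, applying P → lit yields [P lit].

[E [T [T [F [P ( [E [T [F [P lit]]]] )]]] & [F [P ( [E [T [F [P lit]]]] )]]]]

E
T
T & F
F & F
P & F
( E ) & F
( T ) & F
( F ) & F
( P ) & F
( lit ) & F
( lit ) & P
( lit ) & ( E )
( lit ) & ( T )
( lit ) & ( F )
( lit ) & ( P )
( lit ) & ( lit )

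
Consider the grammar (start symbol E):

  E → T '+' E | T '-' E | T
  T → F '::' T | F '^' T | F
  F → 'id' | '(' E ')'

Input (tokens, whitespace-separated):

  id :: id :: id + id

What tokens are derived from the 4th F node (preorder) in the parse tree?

id

[E [T [F id] :: [T [F id] :: [T [F id]]]] + [E [T [F id]]]]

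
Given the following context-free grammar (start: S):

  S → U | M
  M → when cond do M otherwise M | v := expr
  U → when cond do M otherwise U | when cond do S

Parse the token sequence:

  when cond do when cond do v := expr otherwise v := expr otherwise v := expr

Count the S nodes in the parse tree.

[S [M when cond do [M when cond do [M v := expr] otherwise [M v := expr]] otherwise [M v := expr]]]

1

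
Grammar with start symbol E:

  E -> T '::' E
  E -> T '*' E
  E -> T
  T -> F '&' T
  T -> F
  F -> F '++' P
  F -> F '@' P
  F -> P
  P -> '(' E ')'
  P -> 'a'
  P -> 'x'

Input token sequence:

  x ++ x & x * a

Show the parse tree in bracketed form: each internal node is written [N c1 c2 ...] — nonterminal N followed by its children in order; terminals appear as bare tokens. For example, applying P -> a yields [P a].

[E [T [F [F [P x]] ++ [P x]] & [T [F [P x]]]] * [E [T [F [P a]]]]]

E
T * E
F & T * E
F ++ P & T * E
P ++ P & T * E
x ++ P & T * E
x ++ x & T * E
x ++ x & F * E
x ++ x & P * E
x ++ x & x * E
x ++ x & x * T
x ++ x & x * F
x ++ x & x * P
x ++ x & x * a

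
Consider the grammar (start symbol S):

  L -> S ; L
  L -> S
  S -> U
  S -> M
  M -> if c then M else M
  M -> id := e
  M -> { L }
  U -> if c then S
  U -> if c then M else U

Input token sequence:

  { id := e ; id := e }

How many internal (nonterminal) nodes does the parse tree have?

[S [M { [L [S [M id := e]] ; [L [S [M id := e]]]] }]]

8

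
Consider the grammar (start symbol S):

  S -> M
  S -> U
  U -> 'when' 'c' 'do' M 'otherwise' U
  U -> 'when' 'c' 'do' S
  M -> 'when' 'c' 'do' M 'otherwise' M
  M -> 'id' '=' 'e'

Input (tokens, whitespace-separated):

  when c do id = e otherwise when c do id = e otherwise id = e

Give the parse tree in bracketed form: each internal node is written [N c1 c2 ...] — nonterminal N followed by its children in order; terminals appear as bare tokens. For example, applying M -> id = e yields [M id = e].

S
M
when c do M otherwise M
when c do id = e otherwise M
when c do id = e otherwise when c do M otherwise M
when c do id = e otherwise when c do id = e otherwise M
when c do id = e otherwise when c do id = e otherwise id = e

[S [M when c do [M id = e] otherwise [M when c do [M id = e] otherwise [M id = e]]]]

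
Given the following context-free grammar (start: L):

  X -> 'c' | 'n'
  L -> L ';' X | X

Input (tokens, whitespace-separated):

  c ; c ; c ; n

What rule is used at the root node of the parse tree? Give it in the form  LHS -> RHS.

L -> L ';' X

[L [L [L [L [X c]] ; [X c]] ; [X c]] ; [X n]]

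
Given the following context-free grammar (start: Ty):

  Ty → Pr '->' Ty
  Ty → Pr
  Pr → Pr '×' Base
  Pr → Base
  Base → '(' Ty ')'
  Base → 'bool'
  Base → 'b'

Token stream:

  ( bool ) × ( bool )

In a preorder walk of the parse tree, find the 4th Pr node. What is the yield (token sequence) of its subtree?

[Ty [Pr [Pr [Base ( [Ty [Pr [Base bool]]] )]] × [Base ( [Ty [Pr [Base bool]]] )]]]

bool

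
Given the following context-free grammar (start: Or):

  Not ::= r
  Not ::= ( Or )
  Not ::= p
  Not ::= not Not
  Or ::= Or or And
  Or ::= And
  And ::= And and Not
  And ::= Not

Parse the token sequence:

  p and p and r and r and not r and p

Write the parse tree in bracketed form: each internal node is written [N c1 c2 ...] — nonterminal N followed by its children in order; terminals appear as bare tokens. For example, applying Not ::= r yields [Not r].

Or
And
And and Not
And and Not and Not
And and Not and Not and Not
And and Not and Not and Not and Not
And and Not and Not and Not and Not and Not
Not and Not and Not and Not and Not and Not
p and Not and Not and Not and Not and Not
p and p and Not and Not and Not and Not
p and p and r and Not and Not and Not
p and p and r and r and Not and Not
p and p and r and r and not Not and Not
p and p and r and r and not r and Not
p and p and r and r and not r and p

[Or [And [And [And [And [And [And [Not p]] and [Not p]] and [Not r]] and [Not r]] and [Not not [Not r]]] and [Not p]]]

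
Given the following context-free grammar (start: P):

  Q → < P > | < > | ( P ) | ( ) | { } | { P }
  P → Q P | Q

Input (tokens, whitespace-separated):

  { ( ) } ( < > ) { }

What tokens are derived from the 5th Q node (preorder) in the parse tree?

[P [Q { [P [Q ( )]] }] [P [Q ( [P [Q < >]] )] [P [Q { }]]]]

{ }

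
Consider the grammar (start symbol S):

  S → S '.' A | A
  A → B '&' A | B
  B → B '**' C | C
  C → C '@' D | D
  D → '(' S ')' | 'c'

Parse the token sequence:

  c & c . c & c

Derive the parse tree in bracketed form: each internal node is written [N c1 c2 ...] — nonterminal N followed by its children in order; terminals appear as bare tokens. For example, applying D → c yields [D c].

[S [S [A [B [C [D c]]] & [A [B [C [D c]]]]]] . [A [B [C [D c]]] & [A [B [C [D c]]]]]]

S
S . A
A . A
B & A . A
C & A . A
D & A . A
c & A . A
c & B . A
c & C . A
c & D . A
c & c . A
c & c . B & A
c & c . C & A
c & c . D & A
c & c . c & A
c & c . c & B
c & c . c & C
c & c . c & D
c & c . c & c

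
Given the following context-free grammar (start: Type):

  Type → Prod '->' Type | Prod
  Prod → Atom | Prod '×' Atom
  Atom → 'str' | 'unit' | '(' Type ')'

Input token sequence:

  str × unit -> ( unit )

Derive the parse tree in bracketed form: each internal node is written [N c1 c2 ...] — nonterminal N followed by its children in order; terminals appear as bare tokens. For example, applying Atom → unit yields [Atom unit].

[Type [Prod [Prod [Atom str]] × [Atom unit]] -> [Type [Prod [Atom ( [Type [Prod [Atom unit]]] )]]]]

Type
Prod -> Type
Prod × Atom -> Type
Atom × Atom -> Type
str × Atom -> Type
str × unit -> Type
str × unit -> Prod
str × unit -> Atom
str × unit -> ( Type )
str × unit -> ( Prod )
str × unit -> ( Atom )
str × unit -> ( unit )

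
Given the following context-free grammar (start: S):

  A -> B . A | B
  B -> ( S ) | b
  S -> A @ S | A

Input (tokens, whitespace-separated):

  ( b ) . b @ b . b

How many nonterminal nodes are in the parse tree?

[S [A [B ( [S [A [B b]]] )] . [A [B b]]] @ [S [A [B b] . [A [B b]]]]]

13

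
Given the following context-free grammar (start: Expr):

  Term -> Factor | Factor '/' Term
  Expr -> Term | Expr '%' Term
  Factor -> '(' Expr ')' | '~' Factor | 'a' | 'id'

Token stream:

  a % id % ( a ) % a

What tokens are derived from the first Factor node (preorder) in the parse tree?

[Expr [Expr [Expr [Expr [Term [Factor a]]] % [Term [Factor id]]] % [Term [Factor ( [Expr [Term [Factor a]]] )]]] % [Term [Factor a]]]

a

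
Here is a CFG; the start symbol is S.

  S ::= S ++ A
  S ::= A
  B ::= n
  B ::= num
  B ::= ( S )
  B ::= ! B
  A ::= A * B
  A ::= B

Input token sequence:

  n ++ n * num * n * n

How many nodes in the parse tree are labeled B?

[S [S [A [B n]]] ++ [A [A [A [A [B n]] * [B num]] * [B n]] * [B n]]]

5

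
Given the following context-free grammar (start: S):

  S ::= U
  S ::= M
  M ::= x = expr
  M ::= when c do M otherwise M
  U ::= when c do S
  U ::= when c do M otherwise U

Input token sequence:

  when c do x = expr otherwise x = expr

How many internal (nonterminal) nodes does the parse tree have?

4

[S [M when c do [M x = expr] otherwise [M x = expr]]]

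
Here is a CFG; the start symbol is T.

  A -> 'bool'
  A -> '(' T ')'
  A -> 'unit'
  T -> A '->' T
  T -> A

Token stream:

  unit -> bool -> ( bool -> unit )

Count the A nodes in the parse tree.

[T [A unit] -> [T [A bool] -> [T [A ( [T [A bool] -> [T [A unit]]] )]]]]

5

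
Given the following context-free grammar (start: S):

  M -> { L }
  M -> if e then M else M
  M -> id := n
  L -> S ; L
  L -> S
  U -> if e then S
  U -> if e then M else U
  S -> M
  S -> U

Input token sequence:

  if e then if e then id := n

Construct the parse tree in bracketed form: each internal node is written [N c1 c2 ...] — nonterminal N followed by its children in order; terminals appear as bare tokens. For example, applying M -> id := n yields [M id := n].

S
U
if e then S
if e then U
if e then if e then S
if e then if e then M
if e then if e then id := n

[S [U if e then [S [U if e then [S [M id := n]]]]]]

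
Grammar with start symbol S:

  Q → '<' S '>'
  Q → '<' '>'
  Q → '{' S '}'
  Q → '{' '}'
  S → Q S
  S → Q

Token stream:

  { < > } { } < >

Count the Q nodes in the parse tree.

[S [Q { [S [Q < >]] }] [S [Q { }] [S [Q < >]]]]

4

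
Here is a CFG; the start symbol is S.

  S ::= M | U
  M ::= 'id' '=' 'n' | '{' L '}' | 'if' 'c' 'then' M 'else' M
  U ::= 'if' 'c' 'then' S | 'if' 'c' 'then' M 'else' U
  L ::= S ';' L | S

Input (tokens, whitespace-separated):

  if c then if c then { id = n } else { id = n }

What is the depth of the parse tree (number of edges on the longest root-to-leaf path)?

[S [U if c then [S [M if c then [M { [L [S [M id = n]]] }] else [M { [L [S [M id = n]]] }]]]]]

8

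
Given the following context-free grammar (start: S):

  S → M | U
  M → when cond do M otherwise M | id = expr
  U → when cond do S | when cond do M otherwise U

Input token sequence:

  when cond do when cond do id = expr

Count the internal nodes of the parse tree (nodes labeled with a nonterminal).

6

[S [U when cond do [S [U when cond do [S [M id = expr]]]]]]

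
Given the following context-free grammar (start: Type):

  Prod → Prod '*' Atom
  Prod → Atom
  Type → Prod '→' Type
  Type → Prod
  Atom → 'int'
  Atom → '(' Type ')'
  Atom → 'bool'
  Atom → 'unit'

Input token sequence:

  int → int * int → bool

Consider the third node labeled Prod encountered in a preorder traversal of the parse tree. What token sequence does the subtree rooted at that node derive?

int

[Type [Prod [Atom int]] → [Type [Prod [Prod [Atom int]] * [Atom int]] → [Type [Prod [Atom bool]]]]]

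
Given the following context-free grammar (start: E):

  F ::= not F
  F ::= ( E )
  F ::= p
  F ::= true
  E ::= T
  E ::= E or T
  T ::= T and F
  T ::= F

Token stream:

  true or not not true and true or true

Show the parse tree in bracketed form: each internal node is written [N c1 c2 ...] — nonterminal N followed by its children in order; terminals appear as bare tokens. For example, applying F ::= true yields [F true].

[E [E [E [T [F true]]] or [T [T [F not [F not [F true]]]] and [F true]]] or [T [F true]]]

E
E or T
E or T or T
T or T or T
F or T or T
true or T or T
true or T and F or T
true or F and F or T
true or not F and F or T
true or not not F and F or T
true or not not true and F or T
true or not not true and true or T
true or not not true and true or F
true or not not true and true or true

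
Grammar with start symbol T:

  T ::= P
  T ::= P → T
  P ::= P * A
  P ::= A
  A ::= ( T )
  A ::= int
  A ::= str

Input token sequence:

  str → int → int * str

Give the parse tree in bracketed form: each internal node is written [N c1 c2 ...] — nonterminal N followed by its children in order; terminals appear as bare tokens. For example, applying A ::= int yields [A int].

T
P → T
A → T
str → T
str → P → T
str → A → T
str → int → T
str → int → P
str → int → P * A
str → int → A * A
str → int → int * A
str → int → int * str

[T [P [A str]] → [T [P [A int]] → [T [P [P [A int]] * [A str]]]]]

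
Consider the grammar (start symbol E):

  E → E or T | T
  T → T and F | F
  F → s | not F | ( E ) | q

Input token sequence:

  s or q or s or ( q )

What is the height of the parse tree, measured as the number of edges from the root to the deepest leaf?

[E [E [E [E [T [F s]]] or [T [F q]]] or [T [F s]]] or [T [F ( [E [T [F q]]] )]]]

6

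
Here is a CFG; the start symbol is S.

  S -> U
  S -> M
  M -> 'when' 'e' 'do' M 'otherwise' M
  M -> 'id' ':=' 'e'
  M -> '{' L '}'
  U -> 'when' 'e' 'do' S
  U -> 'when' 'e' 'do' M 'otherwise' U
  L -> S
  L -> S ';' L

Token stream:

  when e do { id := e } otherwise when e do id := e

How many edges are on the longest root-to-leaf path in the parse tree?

6

[S [U when e do [M { [L [S [M id := e]]] }] otherwise [U when e do [S [M id := e]]]]]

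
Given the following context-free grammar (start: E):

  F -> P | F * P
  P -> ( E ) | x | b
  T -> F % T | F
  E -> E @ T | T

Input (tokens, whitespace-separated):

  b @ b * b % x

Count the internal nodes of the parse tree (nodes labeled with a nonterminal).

13

[E [E [T [F [P b]]]] @ [T [F [F [P b]] * [P b]] % [T [F [P x]]]]]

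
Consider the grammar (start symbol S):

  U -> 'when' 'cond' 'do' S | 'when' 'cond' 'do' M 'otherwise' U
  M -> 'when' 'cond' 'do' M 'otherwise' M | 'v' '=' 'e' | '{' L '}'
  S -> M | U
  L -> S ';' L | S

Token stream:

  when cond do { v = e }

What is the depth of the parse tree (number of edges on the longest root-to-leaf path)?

7

[S [U when cond do [S [M { [L [S [M v = e]]] }]]]]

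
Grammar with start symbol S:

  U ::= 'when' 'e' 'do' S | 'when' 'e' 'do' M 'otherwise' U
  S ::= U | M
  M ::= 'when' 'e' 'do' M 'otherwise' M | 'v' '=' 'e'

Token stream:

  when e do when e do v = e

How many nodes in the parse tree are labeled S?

3

[S [U when e do [S [U when e do [S [M v = e]]]]]]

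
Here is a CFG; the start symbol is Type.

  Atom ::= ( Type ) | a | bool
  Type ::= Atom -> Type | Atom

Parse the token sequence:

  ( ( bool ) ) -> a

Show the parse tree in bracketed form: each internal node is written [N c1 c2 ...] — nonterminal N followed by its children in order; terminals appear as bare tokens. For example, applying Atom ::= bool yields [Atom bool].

[Type [Atom ( [Type [Atom ( [Type [Atom bool]] )]] )] -> [Type [Atom a]]]

Type
Atom -> Type
( Type ) -> Type
( Atom ) -> Type
( ( Type ) ) -> Type
( ( Atom ) ) -> Type
( ( bool ) ) -> Type
( ( bool ) ) -> Atom
( ( bool ) ) -> a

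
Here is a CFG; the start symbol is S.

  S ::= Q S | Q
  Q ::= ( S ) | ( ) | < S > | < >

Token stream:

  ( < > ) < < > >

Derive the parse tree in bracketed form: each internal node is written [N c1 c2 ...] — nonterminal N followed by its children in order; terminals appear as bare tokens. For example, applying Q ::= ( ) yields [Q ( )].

[S [Q ( [S [Q < >]] )] [S [Q < [S [Q < >]] >]]]

S
Q S
( S ) S
( Q ) S
( < > ) S
( < > ) Q
( < > ) < S >
( < > ) < Q >
( < > ) < < > >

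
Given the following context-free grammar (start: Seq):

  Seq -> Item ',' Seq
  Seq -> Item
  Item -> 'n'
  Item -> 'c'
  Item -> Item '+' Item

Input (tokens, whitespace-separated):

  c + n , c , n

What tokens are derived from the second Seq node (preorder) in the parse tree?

[Seq [Item [Item c] + [Item n]] , [Seq [Item c] , [Seq [Item n]]]]

c , n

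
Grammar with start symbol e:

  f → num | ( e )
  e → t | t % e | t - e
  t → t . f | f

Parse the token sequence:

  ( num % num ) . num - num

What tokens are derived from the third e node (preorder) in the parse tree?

[e [t [t [f ( [e [t [f num]] % [e [t [f num]]]] )]] . [f num]] - [e [t [f num]]]]

num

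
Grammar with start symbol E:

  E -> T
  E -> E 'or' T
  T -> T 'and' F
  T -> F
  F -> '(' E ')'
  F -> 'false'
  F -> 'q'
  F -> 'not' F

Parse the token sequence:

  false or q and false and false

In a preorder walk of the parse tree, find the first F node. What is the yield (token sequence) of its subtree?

false

[E [E [T [F false]]] or [T [T [T [F q]] and [F false]] and [F false]]]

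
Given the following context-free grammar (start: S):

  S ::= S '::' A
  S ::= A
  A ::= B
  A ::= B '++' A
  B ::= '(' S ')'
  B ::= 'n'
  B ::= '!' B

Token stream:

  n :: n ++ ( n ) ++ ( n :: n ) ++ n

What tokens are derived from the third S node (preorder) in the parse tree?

[S [S [A [B n]]] :: [A [B n] ++ [A [B ( [S [A [B n]]] )] ++ [A [B ( [S [S [A [B n]]] :: [A [B n]]] )] ++ [A [B n]]]]]]

n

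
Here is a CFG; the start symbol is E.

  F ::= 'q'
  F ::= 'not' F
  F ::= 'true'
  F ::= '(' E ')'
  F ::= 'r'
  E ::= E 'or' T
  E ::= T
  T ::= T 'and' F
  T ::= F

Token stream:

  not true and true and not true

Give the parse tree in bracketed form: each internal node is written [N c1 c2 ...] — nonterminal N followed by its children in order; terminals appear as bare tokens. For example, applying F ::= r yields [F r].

E
T
T and F
T and F and F
F and F and F
not F and F and F
not true and F and F
not true and true and F
not true and true and not F
not true and true and not true

[E [T [T [T [F not [F true]]] and [F true]] and [F not [F true]]]]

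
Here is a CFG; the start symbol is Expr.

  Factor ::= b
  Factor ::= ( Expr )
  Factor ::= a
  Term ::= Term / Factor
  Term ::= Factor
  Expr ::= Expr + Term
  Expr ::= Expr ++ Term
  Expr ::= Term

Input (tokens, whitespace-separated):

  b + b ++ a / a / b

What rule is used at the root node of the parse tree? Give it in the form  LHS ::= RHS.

Expr ::= Expr ++ Term

[Expr [Expr [Expr [Term [Factor b]]] + [Term [Factor b]]] ++ [Term [Term [Term [Factor a]] / [Factor a]] / [Factor b]]]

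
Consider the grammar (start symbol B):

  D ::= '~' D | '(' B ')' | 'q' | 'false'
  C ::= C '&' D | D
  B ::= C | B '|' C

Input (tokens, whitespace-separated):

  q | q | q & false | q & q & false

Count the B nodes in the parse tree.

[B [B [B [B [C [D q]]] | [C [D q]]] | [C [C [D q]] & [D false]]] | [C [C [C [D q]] & [D q]] & [D false]]]

4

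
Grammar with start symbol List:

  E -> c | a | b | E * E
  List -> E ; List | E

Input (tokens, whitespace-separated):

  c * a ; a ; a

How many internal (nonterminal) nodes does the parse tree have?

[List [E [E c] * [E a]] ; [List [E a] ; [List [E a]]]]

8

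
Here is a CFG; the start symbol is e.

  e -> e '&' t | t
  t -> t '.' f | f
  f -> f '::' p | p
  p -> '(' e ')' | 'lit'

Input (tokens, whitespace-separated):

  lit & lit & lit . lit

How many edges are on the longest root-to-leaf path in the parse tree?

[e [e [e [t [f [p lit]]]] & [t [f [p lit]]]] & [t [t [f [p lit]]] . [f [p lit]]]]

6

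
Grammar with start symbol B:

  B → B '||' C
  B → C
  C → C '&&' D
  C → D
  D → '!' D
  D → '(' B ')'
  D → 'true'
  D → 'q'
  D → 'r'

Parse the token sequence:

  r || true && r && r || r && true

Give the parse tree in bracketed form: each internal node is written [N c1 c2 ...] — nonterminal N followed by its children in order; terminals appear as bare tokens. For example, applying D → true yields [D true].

[B [B [B [C [D r]]] || [C [C [C [D true]] && [D r]] && [D r]]] || [C [C [D r]] && [D true]]]

B
B || C
B || C || C
C || C || C
D || C || C
r || C || C
r || C && D || C
r || C && D && D || C
r || D && D && D || C
r || true && D && D || C
r || true && r && D || C
r || true && r && r || C
r || true && r && r || C && D
r || true && r && r || D && D
r || true && r && r || r && D
r || true && r && r || r && true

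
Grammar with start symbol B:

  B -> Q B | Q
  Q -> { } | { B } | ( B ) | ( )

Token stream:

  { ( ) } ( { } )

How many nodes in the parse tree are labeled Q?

4

[B [Q { [B [Q ( )]] }] [B [Q ( [B [Q { }]] )]]]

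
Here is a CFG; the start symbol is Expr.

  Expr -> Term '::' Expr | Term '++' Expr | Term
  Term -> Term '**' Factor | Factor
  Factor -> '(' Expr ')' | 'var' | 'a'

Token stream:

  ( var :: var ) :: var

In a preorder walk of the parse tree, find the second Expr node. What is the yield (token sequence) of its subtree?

[Expr [Term [Factor ( [Expr [Term [Factor var]] :: [Expr [Term [Factor var]]]] )]] :: [Expr [Term [Factor var]]]]

var :: var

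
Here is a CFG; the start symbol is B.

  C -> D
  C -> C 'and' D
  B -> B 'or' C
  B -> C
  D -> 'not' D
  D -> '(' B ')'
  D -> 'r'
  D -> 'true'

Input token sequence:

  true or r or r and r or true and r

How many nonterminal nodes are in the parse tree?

[B [B [B [B [C [D true]]] or [C [D r]]] or [C [C [D r]] and [D r]]] or [C [C [D true]] and [D r]]]

16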